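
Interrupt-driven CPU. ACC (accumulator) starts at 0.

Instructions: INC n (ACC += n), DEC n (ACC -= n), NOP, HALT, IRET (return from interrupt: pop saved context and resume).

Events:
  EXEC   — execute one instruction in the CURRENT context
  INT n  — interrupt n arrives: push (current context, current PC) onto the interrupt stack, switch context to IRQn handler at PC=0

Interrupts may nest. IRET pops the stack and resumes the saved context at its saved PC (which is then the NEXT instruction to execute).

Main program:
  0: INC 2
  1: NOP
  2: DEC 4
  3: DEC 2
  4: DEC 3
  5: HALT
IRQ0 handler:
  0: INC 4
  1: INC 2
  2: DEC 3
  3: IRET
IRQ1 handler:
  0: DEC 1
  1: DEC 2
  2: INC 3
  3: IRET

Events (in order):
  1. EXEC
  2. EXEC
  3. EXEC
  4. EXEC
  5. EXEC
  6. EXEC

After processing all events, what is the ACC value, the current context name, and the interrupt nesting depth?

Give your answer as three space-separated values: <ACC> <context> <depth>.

Answer: -7 MAIN 0

Derivation:
Event 1 (EXEC): [MAIN] PC=0: INC 2 -> ACC=2
Event 2 (EXEC): [MAIN] PC=1: NOP
Event 3 (EXEC): [MAIN] PC=2: DEC 4 -> ACC=-2
Event 4 (EXEC): [MAIN] PC=3: DEC 2 -> ACC=-4
Event 5 (EXEC): [MAIN] PC=4: DEC 3 -> ACC=-7
Event 6 (EXEC): [MAIN] PC=5: HALT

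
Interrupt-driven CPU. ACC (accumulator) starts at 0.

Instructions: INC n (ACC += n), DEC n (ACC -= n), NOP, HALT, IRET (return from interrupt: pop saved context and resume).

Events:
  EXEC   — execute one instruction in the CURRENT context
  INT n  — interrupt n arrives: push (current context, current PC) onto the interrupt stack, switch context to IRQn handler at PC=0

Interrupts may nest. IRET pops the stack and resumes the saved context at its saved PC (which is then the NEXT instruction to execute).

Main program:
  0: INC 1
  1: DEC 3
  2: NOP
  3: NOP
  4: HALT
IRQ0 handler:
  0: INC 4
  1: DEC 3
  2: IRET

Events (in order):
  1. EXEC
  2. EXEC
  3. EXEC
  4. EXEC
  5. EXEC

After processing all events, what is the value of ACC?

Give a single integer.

Answer: -2

Derivation:
Event 1 (EXEC): [MAIN] PC=0: INC 1 -> ACC=1
Event 2 (EXEC): [MAIN] PC=1: DEC 3 -> ACC=-2
Event 3 (EXEC): [MAIN] PC=2: NOP
Event 4 (EXEC): [MAIN] PC=3: NOP
Event 5 (EXEC): [MAIN] PC=4: HALT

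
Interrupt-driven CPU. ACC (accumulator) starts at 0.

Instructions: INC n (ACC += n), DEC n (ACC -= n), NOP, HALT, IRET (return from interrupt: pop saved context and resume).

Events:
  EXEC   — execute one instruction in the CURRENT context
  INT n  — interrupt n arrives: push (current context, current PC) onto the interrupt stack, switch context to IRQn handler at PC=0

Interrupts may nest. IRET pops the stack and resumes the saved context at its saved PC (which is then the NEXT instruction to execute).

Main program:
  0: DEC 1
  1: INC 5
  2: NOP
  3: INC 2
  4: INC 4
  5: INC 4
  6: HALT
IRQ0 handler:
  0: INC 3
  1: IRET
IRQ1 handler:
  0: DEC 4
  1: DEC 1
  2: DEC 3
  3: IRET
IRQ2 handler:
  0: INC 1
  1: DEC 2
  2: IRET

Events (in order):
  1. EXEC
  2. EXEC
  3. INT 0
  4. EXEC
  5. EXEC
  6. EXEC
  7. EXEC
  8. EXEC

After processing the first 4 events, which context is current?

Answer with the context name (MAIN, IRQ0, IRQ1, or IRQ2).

Event 1 (EXEC): [MAIN] PC=0: DEC 1 -> ACC=-1
Event 2 (EXEC): [MAIN] PC=1: INC 5 -> ACC=4
Event 3 (INT 0): INT 0 arrives: push (MAIN, PC=2), enter IRQ0 at PC=0 (depth now 1)
Event 4 (EXEC): [IRQ0] PC=0: INC 3 -> ACC=7

Answer: IRQ0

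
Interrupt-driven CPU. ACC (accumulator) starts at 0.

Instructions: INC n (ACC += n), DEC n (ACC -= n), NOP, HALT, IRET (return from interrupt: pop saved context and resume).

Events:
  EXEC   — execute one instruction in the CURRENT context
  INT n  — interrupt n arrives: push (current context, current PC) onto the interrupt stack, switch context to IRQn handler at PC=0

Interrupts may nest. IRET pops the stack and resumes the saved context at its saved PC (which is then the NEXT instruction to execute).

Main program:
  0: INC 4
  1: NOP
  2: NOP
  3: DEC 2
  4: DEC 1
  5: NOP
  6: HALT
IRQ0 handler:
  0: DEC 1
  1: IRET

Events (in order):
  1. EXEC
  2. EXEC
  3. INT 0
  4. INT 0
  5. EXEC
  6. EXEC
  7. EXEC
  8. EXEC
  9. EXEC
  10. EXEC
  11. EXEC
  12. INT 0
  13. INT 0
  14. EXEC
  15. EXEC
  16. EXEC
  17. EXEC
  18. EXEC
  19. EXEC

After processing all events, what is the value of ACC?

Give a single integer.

Answer: -3

Derivation:
Event 1 (EXEC): [MAIN] PC=0: INC 4 -> ACC=4
Event 2 (EXEC): [MAIN] PC=1: NOP
Event 3 (INT 0): INT 0 arrives: push (MAIN, PC=2), enter IRQ0 at PC=0 (depth now 1)
Event 4 (INT 0): INT 0 arrives: push (IRQ0, PC=0), enter IRQ0 at PC=0 (depth now 2)
Event 5 (EXEC): [IRQ0] PC=0: DEC 1 -> ACC=3
Event 6 (EXEC): [IRQ0] PC=1: IRET -> resume IRQ0 at PC=0 (depth now 1)
Event 7 (EXEC): [IRQ0] PC=0: DEC 1 -> ACC=2
Event 8 (EXEC): [IRQ0] PC=1: IRET -> resume MAIN at PC=2 (depth now 0)
Event 9 (EXEC): [MAIN] PC=2: NOP
Event 10 (EXEC): [MAIN] PC=3: DEC 2 -> ACC=0
Event 11 (EXEC): [MAIN] PC=4: DEC 1 -> ACC=-1
Event 12 (INT 0): INT 0 arrives: push (MAIN, PC=5), enter IRQ0 at PC=0 (depth now 1)
Event 13 (INT 0): INT 0 arrives: push (IRQ0, PC=0), enter IRQ0 at PC=0 (depth now 2)
Event 14 (EXEC): [IRQ0] PC=0: DEC 1 -> ACC=-2
Event 15 (EXEC): [IRQ0] PC=1: IRET -> resume IRQ0 at PC=0 (depth now 1)
Event 16 (EXEC): [IRQ0] PC=0: DEC 1 -> ACC=-3
Event 17 (EXEC): [IRQ0] PC=1: IRET -> resume MAIN at PC=5 (depth now 0)
Event 18 (EXEC): [MAIN] PC=5: NOP
Event 19 (EXEC): [MAIN] PC=6: HALT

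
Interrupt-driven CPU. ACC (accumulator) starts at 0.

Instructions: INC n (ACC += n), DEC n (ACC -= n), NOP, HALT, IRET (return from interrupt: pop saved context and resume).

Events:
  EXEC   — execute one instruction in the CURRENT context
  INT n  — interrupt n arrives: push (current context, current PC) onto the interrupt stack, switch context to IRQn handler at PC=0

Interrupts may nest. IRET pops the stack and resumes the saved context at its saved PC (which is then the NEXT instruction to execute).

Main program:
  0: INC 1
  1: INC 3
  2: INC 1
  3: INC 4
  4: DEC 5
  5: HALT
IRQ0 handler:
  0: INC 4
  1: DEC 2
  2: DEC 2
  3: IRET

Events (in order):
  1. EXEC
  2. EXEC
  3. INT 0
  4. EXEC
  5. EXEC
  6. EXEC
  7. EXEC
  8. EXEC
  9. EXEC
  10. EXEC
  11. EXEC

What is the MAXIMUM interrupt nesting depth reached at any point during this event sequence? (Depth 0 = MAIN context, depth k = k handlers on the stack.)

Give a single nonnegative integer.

Event 1 (EXEC): [MAIN] PC=0: INC 1 -> ACC=1 [depth=0]
Event 2 (EXEC): [MAIN] PC=1: INC 3 -> ACC=4 [depth=0]
Event 3 (INT 0): INT 0 arrives: push (MAIN, PC=2), enter IRQ0 at PC=0 (depth now 1) [depth=1]
Event 4 (EXEC): [IRQ0] PC=0: INC 4 -> ACC=8 [depth=1]
Event 5 (EXEC): [IRQ0] PC=1: DEC 2 -> ACC=6 [depth=1]
Event 6 (EXEC): [IRQ0] PC=2: DEC 2 -> ACC=4 [depth=1]
Event 7 (EXEC): [IRQ0] PC=3: IRET -> resume MAIN at PC=2 (depth now 0) [depth=0]
Event 8 (EXEC): [MAIN] PC=2: INC 1 -> ACC=5 [depth=0]
Event 9 (EXEC): [MAIN] PC=3: INC 4 -> ACC=9 [depth=0]
Event 10 (EXEC): [MAIN] PC=4: DEC 5 -> ACC=4 [depth=0]
Event 11 (EXEC): [MAIN] PC=5: HALT [depth=0]
Max depth observed: 1

Answer: 1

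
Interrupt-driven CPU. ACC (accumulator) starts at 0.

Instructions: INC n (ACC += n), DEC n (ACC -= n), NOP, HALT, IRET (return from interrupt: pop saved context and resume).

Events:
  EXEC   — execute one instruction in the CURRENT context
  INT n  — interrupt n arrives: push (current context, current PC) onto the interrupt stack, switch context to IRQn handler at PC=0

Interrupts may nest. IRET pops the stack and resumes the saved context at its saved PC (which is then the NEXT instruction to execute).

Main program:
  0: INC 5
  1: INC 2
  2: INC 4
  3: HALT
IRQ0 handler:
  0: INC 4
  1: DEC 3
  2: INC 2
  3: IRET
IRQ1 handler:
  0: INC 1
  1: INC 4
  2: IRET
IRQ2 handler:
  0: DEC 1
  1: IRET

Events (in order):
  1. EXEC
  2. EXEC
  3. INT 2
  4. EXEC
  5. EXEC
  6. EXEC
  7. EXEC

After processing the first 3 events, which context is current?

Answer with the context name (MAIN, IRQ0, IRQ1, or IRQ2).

Event 1 (EXEC): [MAIN] PC=0: INC 5 -> ACC=5
Event 2 (EXEC): [MAIN] PC=1: INC 2 -> ACC=7
Event 3 (INT 2): INT 2 arrives: push (MAIN, PC=2), enter IRQ2 at PC=0 (depth now 1)

Answer: IRQ2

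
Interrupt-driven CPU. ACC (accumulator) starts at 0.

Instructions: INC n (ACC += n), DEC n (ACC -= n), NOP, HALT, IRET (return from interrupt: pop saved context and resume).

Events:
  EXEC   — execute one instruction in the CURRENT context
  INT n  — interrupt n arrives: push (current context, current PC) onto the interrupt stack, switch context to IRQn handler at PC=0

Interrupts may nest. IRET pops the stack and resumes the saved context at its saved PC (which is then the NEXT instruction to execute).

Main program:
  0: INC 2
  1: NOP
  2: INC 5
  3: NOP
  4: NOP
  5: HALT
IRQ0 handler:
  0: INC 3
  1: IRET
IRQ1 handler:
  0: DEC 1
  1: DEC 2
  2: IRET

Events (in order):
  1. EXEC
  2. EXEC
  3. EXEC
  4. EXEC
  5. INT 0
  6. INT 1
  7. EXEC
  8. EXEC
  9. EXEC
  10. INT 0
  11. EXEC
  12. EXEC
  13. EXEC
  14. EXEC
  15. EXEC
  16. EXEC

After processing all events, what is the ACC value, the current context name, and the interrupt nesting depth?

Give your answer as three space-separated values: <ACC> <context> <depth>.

Answer: 10 MAIN 0

Derivation:
Event 1 (EXEC): [MAIN] PC=0: INC 2 -> ACC=2
Event 2 (EXEC): [MAIN] PC=1: NOP
Event 3 (EXEC): [MAIN] PC=2: INC 5 -> ACC=7
Event 4 (EXEC): [MAIN] PC=3: NOP
Event 5 (INT 0): INT 0 arrives: push (MAIN, PC=4), enter IRQ0 at PC=0 (depth now 1)
Event 6 (INT 1): INT 1 arrives: push (IRQ0, PC=0), enter IRQ1 at PC=0 (depth now 2)
Event 7 (EXEC): [IRQ1] PC=0: DEC 1 -> ACC=6
Event 8 (EXEC): [IRQ1] PC=1: DEC 2 -> ACC=4
Event 9 (EXEC): [IRQ1] PC=2: IRET -> resume IRQ0 at PC=0 (depth now 1)
Event 10 (INT 0): INT 0 arrives: push (IRQ0, PC=0), enter IRQ0 at PC=0 (depth now 2)
Event 11 (EXEC): [IRQ0] PC=0: INC 3 -> ACC=7
Event 12 (EXEC): [IRQ0] PC=1: IRET -> resume IRQ0 at PC=0 (depth now 1)
Event 13 (EXEC): [IRQ0] PC=0: INC 3 -> ACC=10
Event 14 (EXEC): [IRQ0] PC=1: IRET -> resume MAIN at PC=4 (depth now 0)
Event 15 (EXEC): [MAIN] PC=4: NOP
Event 16 (EXEC): [MAIN] PC=5: HALT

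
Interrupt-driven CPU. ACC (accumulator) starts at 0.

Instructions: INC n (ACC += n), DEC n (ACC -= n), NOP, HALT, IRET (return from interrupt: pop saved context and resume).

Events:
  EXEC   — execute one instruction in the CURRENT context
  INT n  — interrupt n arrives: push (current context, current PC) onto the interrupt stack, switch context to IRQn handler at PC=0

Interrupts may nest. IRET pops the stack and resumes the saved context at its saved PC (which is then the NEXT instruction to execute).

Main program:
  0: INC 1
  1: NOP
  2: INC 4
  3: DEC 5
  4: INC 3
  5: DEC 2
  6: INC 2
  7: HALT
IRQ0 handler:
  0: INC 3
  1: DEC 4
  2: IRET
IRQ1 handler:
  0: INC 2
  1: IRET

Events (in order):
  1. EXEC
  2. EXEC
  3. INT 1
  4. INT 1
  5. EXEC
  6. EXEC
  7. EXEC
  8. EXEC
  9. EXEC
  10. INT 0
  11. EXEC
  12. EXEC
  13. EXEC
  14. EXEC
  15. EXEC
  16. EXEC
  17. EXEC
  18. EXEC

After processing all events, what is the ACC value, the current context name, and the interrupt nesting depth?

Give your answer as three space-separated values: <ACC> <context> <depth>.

Answer: 6 MAIN 0

Derivation:
Event 1 (EXEC): [MAIN] PC=0: INC 1 -> ACC=1
Event 2 (EXEC): [MAIN] PC=1: NOP
Event 3 (INT 1): INT 1 arrives: push (MAIN, PC=2), enter IRQ1 at PC=0 (depth now 1)
Event 4 (INT 1): INT 1 arrives: push (IRQ1, PC=0), enter IRQ1 at PC=0 (depth now 2)
Event 5 (EXEC): [IRQ1] PC=0: INC 2 -> ACC=3
Event 6 (EXEC): [IRQ1] PC=1: IRET -> resume IRQ1 at PC=0 (depth now 1)
Event 7 (EXEC): [IRQ1] PC=0: INC 2 -> ACC=5
Event 8 (EXEC): [IRQ1] PC=1: IRET -> resume MAIN at PC=2 (depth now 0)
Event 9 (EXEC): [MAIN] PC=2: INC 4 -> ACC=9
Event 10 (INT 0): INT 0 arrives: push (MAIN, PC=3), enter IRQ0 at PC=0 (depth now 1)
Event 11 (EXEC): [IRQ0] PC=0: INC 3 -> ACC=12
Event 12 (EXEC): [IRQ0] PC=1: DEC 4 -> ACC=8
Event 13 (EXEC): [IRQ0] PC=2: IRET -> resume MAIN at PC=3 (depth now 0)
Event 14 (EXEC): [MAIN] PC=3: DEC 5 -> ACC=3
Event 15 (EXEC): [MAIN] PC=4: INC 3 -> ACC=6
Event 16 (EXEC): [MAIN] PC=5: DEC 2 -> ACC=4
Event 17 (EXEC): [MAIN] PC=6: INC 2 -> ACC=6
Event 18 (EXEC): [MAIN] PC=7: HALT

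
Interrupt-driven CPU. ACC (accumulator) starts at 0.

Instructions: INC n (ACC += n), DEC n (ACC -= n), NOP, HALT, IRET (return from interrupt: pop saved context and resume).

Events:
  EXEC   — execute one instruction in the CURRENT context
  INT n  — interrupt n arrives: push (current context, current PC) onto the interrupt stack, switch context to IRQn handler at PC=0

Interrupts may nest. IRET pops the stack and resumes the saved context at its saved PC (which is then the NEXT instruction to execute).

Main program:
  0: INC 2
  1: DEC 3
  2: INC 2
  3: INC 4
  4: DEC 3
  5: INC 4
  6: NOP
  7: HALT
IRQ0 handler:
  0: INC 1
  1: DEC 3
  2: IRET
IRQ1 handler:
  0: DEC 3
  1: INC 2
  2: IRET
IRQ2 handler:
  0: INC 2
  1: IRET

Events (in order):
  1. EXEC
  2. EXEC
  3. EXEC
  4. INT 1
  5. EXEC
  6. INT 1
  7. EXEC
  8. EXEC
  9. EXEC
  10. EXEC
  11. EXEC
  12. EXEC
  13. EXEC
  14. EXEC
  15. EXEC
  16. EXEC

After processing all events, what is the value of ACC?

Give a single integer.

Answer: 4

Derivation:
Event 1 (EXEC): [MAIN] PC=0: INC 2 -> ACC=2
Event 2 (EXEC): [MAIN] PC=1: DEC 3 -> ACC=-1
Event 3 (EXEC): [MAIN] PC=2: INC 2 -> ACC=1
Event 4 (INT 1): INT 1 arrives: push (MAIN, PC=3), enter IRQ1 at PC=0 (depth now 1)
Event 5 (EXEC): [IRQ1] PC=0: DEC 3 -> ACC=-2
Event 6 (INT 1): INT 1 arrives: push (IRQ1, PC=1), enter IRQ1 at PC=0 (depth now 2)
Event 7 (EXEC): [IRQ1] PC=0: DEC 3 -> ACC=-5
Event 8 (EXEC): [IRQ1] PC=1: INC 2 -> ACC=-3
Event 9 (EXEC): [IRQ1] PC=2: IRET -> resume IRQ1 at PC=1 (depth now 1)
Event 10 (EXEC): [IRQ1] PC=1: INC 2 -> ACC=-1
Event 11 (EXEC): [IRQ1] PC=2: IRET -> resume MAIN at PC=3 (depth now 0)
Event 12 (EXEC): [MAIN] PC=3: INC 4 -> ACC=3
Event 13 (EXEC): [MAIN] PC=4: DEC 3 -> ACC=0
Event 14 (EXEC): [MAIN] PC=5: INC 4 -> ACC=4
Event 15 (EXEC): [MAIN] PC=6: NOP
Event 16 (EXEC): [MAIN] PC=7: HALT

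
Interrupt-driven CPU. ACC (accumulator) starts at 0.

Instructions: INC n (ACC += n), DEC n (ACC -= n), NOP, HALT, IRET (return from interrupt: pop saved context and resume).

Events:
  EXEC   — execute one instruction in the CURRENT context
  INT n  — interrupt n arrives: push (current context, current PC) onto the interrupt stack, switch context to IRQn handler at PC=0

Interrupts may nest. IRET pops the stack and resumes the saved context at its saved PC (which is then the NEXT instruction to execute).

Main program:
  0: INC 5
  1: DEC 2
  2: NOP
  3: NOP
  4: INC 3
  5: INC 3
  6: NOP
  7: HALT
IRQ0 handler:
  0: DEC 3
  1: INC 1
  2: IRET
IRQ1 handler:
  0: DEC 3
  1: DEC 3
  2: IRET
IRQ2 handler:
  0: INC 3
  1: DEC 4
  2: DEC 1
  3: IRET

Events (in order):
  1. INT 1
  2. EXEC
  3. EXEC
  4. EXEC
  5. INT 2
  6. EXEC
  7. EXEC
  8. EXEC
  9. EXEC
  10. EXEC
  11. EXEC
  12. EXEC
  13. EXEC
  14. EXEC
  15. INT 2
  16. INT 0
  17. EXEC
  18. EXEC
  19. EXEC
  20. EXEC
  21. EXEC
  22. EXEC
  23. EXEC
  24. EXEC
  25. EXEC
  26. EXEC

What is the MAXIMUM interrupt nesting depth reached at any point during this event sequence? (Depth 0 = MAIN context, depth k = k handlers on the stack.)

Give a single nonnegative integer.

Event 1 (INT 1): INT 1 arrives: push (MAIN, PC=0), enter IRQ1 at PC=0 (depth now 1) [depth=1]
Event 2 (EXEC): [IRQ1] PC=0: DEC 3 -> ACC=-3 [depth=1]
Event 3 (EXEC): [IRQ1] PC=1: DEC 3 -> ACC=-6 [depth=1]
Event 4 (EXEC): [IRQ1] PC=2: IRET -> resume MAIN at PC=0 (depth now 0) [depth=0]
Event 5 (INT 2): INT 2 arrives: push (MAIN, PC=0), enter IRQ2 at PC=0 (depth now 1) [depth=1]
Event 6 (EXEC): [IRQ2] PC=0: INC 3 -> ACC=-3 [depth=1]
Event 7 (EXEC): [IRQ2] PC=1: DEC 4 -> ACC=-7 [depth=1]
Event 8 (EXEC): [IRQ2] PC=2: DEC 1 -> ACC=-8 [depth=1]
Event 9 (EXEC): [IRQ2] PC=3: IRET -> resume MAIN at PC=0 (depth now 0) [depth=0]
Event 10 (EXEC): [MAIN] PC=0: INC 5 -> ACC=-3 [depth=0]
Event 11 (EXEC): [MAIN] PC=1: DEC 2 -> ACC=-5 [depth=0]
Event 12 (EXEC): [MAIN] PC=2: NOP [depth=0]
Event 13 (EXEC): [MAIN] PC=3: NOP [depth=0]
Event 14 (EXEC): [MAIN] PC=4: INC 3 -> ACC=-2 [depth=0]
Event 15 (INT 2): INT 2 arrives: push (MAIN, PC=5), enter IRQ2 at PC=0 (depth now 1) [depth=1]
Event 16 (INT 0): INT 0 arrives: push (IRQ2, PC=0), enter IRQ0 at PC=0 (depth now 2) [depth=2]
Event 17 (EXEC): [IRQ0] PC=0: DEC 3 -> ACC=-5 [depth=2]
Event 18 (EXEC): [IRQ0] PC=1: INC 1 -> ACC=-4 [depth=2]
Event 19 (EXEC): [IRQ0] PC=2: IRET -> resume IRQ2 at PC=0 (depth now 1) [depth=1]
Event 20 (EXEC): [IRQ2] PC=0: INC 3 -> ACC=-1 [depth=1]
Event 21 (EXEC): [IRQ2] PC=1: DEC 4 -> ACC=-5 [depth=1]
Event 22 (EXEC): [IRQ2] PC=2: DEC 1 -> ACC=-6 [depth=1]
Event 23 (EXEC): [IRQ2] PC=3: IRET -> resume MAIN at PC=5 (depth now 0) [depth=0]
Event 24 (EXEC): [MAIN] PC=5: INC 3 -> ACC=-3 [depth=0]
Event 25 (EXEC): [MAIN] PC=6: NOP [depth=0]
Event 26 (EXEC): [MAIN] PC=7: HALT [depth=0]
Max depth observed: 2

Answer: 2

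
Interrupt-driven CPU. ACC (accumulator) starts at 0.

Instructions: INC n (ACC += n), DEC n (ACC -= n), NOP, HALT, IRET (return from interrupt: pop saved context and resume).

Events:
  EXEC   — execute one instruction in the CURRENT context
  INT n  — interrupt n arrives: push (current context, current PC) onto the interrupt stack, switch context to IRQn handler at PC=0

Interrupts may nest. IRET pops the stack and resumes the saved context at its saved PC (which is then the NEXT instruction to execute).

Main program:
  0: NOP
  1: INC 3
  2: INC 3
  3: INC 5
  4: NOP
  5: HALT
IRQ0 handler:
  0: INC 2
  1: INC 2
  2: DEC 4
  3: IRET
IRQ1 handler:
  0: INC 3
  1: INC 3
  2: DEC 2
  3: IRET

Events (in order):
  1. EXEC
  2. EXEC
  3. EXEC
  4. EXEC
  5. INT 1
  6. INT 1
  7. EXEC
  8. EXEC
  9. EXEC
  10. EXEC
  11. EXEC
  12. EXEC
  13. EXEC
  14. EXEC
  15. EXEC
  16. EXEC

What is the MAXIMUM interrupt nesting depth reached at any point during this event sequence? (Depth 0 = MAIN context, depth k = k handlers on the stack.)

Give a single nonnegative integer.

Answer: 2

Derivation:
Event 1 (EXEC): [MAIN] PC=0: NOP [depth=0]
Event 2 (EXEC): [MAIN] PC=1: INC 3 -> ACC=3 [depth=0]
Event 3 (EXEC): [MAIN] PC=2: INC 3 -> ACC=6 [depth=0]
Event 4 (EXEC): [MAIN] PC=3: INC 5 -> ACC=11 [depth=0]
Event 5 (INT 1): INT 1 arrives: push (MAIN, PC=4), enter IRQ1 at PC=0 (depth now 1) [depth=1]
Event 6 (INT 1): INT 1 arrives: push (IRQ1, PC=0), enter IRQ1 at PC=0 (depth now 2) [depth=2]
Event 7 (EXEC): [IRQ1] PC=0: INC 3 -> ACC=14 [depth=2]
Event 8 (EXEC): [IRQ1] PC=1: INC 3 -> ACC=17 [depth=2]
Event 9 (EXEC): [IRQ1] PC=2: DEC 2 -> ACC=15 [depth=2]
Event 10 (EXEC): [IRQ1] PC=3: IRET -> resume IRQ1 at PC=0 (depth now 1) [depth=1]
Event 11 (EXEC): [IRQ1] PC=0: INC 3 -> ACC=18 [depth=1]
Event 12 (EXEC): [IRQ1] PC=1: INC 3 -> ACC=21 [depth=1]
Event 13 (EXEC): [IRQ1] PC=2: DEC 2 -> ACC=19 [depth=1]
Event 14 (EXEC): [IRQ1] PC=3: IRET -> resume MAIN at PC=4 (depth now 0) [depth=0]
Event 15 (EXEC): [MAIN] PC=4: NOP [depth=0]
Event 16 (EXEC): [MAIN] PC=5: HALT [depth=0]
Max depth observed: 2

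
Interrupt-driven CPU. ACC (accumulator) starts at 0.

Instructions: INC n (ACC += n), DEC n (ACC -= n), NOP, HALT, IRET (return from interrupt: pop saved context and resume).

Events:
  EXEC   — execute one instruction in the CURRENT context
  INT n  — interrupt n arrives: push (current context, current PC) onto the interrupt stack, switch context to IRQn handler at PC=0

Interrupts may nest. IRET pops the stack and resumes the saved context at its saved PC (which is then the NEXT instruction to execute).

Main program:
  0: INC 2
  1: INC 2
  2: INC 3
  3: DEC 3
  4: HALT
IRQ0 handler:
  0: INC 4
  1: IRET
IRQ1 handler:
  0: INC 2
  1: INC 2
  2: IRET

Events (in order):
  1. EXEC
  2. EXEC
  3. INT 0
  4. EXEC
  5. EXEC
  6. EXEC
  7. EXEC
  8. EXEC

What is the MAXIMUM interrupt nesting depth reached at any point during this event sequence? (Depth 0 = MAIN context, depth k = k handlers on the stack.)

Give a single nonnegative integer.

Answer: 1

Derivation:
Event 1 (EXEC): [MAIN] PC=0: INC 2 -> ACC=2 [depth=0]
Event 2 (EXEC): [MAIN] PC=1: INC 2 -> ACC=4 [depth=0]
Event 3 (INT 0): INT 0 arrives: push (MAIN, PC=2), enter IRQ0 at PC=0 (depth now 1) [depth=1]
Event 4 (EXEC): [IRQ0] PC=0: INC 4 -> ACC=8 [depth=1]
Event 5 (EXEC): [IRQ0] PC=1: IRET -> resume MAIN at PC=2 (depth now 0) [depth=0]
Event 6 (EXEC): [MAIN] PC=2: INC 3 -> ACC=11 [depth=0]
Event 7 (EXEC): [MAIN] PC=3: DEC 3 -> ACC=8 [depth=0]
Event 8 (EXEC): [MAIN] PC=4: HALT [depth=0]
Max depth observed: 1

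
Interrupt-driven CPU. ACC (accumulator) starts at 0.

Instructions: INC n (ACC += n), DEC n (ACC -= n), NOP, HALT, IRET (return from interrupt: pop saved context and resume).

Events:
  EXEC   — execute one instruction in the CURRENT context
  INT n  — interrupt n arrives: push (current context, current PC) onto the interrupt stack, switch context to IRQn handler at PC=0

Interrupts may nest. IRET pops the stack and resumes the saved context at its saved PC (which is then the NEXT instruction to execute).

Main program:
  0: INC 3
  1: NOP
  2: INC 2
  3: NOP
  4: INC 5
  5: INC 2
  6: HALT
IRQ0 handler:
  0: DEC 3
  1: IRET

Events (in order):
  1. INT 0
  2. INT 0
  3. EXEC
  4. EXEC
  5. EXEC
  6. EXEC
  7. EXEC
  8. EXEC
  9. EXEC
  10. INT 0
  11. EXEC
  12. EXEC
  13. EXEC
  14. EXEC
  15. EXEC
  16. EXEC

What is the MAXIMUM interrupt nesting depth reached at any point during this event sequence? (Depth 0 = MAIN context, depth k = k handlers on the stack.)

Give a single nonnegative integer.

Answer: 2

Derivation:
Event 1 (INT 0): INT 0 arrives: push (MAIN, PC=0), enter IRQ0 at PC=0 (depth now 1) [depth=1]
Event 2 (INT 0): INT 0 arrives: push (IRQ0, PC=0), enter IRQ0 at PC=0 (depth now 2) [depth=2]
Event 3 (EXEC): [IRQ0] PC=0: DEC 3 -> ACC=-3 [depth=2]
Event 4 (EXEC): [IRQ0] PC=1: IRET -> resume IRQ0 at PC=0 (depth now 1) [depth=1]
Event 5 (EXEC): [IRQ0] PC=0: DEC 3 -> ACC=-6 [depth=1]
Event 6 (EXEC): [IRQ0] PC=1: IRET -> resume MAIN at PC=0 (depth now 0) [depth=0]
Event 7 (EXEC): [MAIN] PC=0: INC 3 -> ACC=-3 [depth=0]
Event 8 (EXEC): [MAIN] PC=1: NOP [depth=0]
Event 9 (EXEC): [MAIN] PC=2: INC 2 -> ACC=-1 [depth=0]
Event 10 (INT 0): INT 0 arrives: push (MAIN, PC=3), enter IRQ0 at PC=0 (depth now 1) [depth=1]
Event 11 (EXEC): [IRQ0] PC=0: DEC 3 -> ACC=-4 [depth=1]
Event 12 (EXEC): [IRQ0] PC=1: IRET -> resume MAIN at PC=3 (depth now 0) [depth=0]
Event 13 (EXEC): [MAIN] PC=3: NOP [depth=0]
Event 14 (EXEC): [MAIN] PC=4: INC 5 -> ACC=1 [depth=0]
Event 15 (EXEC): [MAIN] PC=5: INC 2 -> ACC=3 [depth=0]
Event 16 (EXEC): [MAIN] PC=6: HALT [depth=0]
Max depth observed: 2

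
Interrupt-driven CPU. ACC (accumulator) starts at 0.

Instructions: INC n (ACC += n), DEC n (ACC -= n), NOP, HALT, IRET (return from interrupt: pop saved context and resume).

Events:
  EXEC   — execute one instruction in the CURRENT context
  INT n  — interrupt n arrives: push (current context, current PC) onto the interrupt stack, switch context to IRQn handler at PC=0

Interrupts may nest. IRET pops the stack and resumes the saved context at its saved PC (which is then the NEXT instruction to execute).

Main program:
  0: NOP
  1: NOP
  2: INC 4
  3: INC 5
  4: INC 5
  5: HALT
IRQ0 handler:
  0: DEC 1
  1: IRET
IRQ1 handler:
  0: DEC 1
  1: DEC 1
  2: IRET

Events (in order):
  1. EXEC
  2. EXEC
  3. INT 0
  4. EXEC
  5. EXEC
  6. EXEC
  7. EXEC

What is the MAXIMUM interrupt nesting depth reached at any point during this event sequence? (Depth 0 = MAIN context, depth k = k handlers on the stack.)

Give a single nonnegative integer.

Event 1 (EXEC): [MAIN] PC=0: NOP [depth=0]
Event 2 (EXEC): [MAIN] PC=1: NOP [depth=0]
Event 3 (INT 0): INT 0 arrives: push (MAIN, PC=2), enter IRQ0 at PC=0 (depth now 1) [depth=1]
Event 4 (EXEC): [IRQ0] PC=0: DEC 1 -> ACC=-1 [depth=1]
Event 5 (EXEC): [IRQ0] PC=1: IRET -> resume MAIN at PC=2 (depth now 0) [depth=0]
Event 6 (EXEC): [MAIN] PC=2: INC 4 -> ACC=3 [depth=0]
Event 7 (EXEC): [MAIN] PC=3: INC 5 -> ACC=8 [depth=0]
Max depth observed: 1

Answer: 1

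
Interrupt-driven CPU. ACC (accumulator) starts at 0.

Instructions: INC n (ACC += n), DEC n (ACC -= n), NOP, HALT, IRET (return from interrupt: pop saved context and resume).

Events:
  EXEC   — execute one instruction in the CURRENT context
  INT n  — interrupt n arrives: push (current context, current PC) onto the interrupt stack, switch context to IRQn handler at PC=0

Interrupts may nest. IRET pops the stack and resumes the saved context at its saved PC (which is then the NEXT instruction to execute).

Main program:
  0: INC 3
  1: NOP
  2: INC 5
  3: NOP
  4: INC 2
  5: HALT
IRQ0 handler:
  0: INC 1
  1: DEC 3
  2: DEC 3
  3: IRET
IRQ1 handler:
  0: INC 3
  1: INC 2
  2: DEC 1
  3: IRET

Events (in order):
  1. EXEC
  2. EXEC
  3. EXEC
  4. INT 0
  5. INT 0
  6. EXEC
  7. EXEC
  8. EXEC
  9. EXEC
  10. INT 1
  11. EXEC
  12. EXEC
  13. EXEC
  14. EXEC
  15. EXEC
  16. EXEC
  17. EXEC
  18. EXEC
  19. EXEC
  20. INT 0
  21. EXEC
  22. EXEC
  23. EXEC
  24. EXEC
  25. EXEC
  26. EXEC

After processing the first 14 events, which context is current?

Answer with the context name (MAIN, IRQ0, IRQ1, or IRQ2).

Answer: IRQ0

Derivation:
Event 1 (EXEC): [MAIN] PC=0: INC 3 -> ACC=3
Event 2 (EXEC): [MAIN] PC=1: NOP
Event 3 (EXEC): [MAIN] PC=2: INC 5 -> ACC=8
Event 4 (INT 0): INT 0 arrives: push (MAIN, PC=3), enter IRQ0 at PC=0 (depth now 1)
Event 5 (INT 0): INT 0 arrives: push (IRQ0, PC=0), enter IRQ0 at PC=0 (depth now 2)
Event 6 (EXEC): [IRQ0] PC=0: INC 1 -> ACC=9
Event 7 (EXEC): [IRQ0] PC=1: DEC 3 -> ACC=6
Event 8 (EXEC): [IRQ0] PC=2: DEC 3 -> ACC=3
Event 9 (EXEC): [IRQ0] PC=3: IRET -> resume IRQ0 at PC=0 (depth now 1)
Event 10 (INT 1): INT 1 arrives: push (IRQ0, PC=0), enter IRQ1 at PC=0 (depth now 2)
Event 11 (EXEC): [IRQ1] PC=0: INC 3 -> ACC=6
Event 12 (EXEC): [IRQ1] PC=1: INC 2 -> ACC=8
Event 13 (EXEC): [IRQ1] PC=2: DEC 1 -> ACC=7
Event 14 (EXEC): [IRQ1] PC=3: IRET -> resume IRQ0 at PC=0 (depth now 1)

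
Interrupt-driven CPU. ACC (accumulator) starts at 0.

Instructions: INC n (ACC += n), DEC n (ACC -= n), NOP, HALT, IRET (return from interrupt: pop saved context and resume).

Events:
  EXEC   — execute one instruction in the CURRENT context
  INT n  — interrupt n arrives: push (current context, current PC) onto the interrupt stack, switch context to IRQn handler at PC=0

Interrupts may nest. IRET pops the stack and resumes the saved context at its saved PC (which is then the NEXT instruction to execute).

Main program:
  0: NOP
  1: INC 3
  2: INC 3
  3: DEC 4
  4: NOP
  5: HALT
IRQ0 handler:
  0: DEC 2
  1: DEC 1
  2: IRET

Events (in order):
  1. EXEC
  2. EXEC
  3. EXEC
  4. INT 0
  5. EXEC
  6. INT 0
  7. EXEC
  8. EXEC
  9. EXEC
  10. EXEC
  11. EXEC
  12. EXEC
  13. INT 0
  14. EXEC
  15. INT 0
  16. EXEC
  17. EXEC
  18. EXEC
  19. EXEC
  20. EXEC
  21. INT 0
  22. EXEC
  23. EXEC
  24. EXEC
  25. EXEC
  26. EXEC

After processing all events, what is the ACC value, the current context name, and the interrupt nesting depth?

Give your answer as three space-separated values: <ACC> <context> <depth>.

Answer: -13 MAIN 0

Derivation:
Event 1 (EXEC): [MAIN] PC=0: NOP
Event 2 (EXEC): [MAIN] PC=1: INC 3 -> ACC=3
Event 3 (EXEC): [MAIN] PC=2: INC 3 -> ACC=6
Event 4 (INT 0): INT 0 arrives: push (MAIN, PC=3), enter IRQ0 at PC=0 (depth now 1)
Event 5 (EXEC): [IRQ0] PC=0: DEC 2 -> ACC=4
Event 6 (INT 0): INT 0 arrives: push (IRQ0, PC=1), enter IRQ0 at PC=0 (depth now 2)
Event 7 (EXEC): [IRQ0] PC=0: DEC 2 -> ACC=2
Event 8 (EXEC): [IRQ0] PC=1: DEC 1 -> ACC=1
Event 9 (EXEC): [IRQ0] PC=2: IRET -> resume IRQ0 at PC=1 (depth now 1)
Event 10 (EXEC): [IRQ0] PC=1: DEC 1 -> ACC=0
Event 11 (EXEC): [IRQ0] PC=2: IRET -> resume MAIN at PC=3 (depth now 0)
Event 12 (EXEC): [MAIN] PC=3: DEC 4 -> ACC=-4
Event 13 (INT 0): INT 0 arrives: push (MAIN, PC=4), enter IRQ0 at PC=0 (depth now 1)
Event 14 (EXEC): [IRQ0] PC=0: DEC 2 -> ACC=-6
Event 15 (INT 0): INT 0 arrives: push (IRQ0, PC=1), enter IRQ0 at PC=0 (depth now 2)
Event 16 (EXEC): [IRQ0] PC=0: DEC 2 -> ACC=-8
Event 17 (EXEC): [IRQ0] PC=1: DEC 1 -> ACC=-9
Event 18 (EXEC): [IRQ0] PC=2: IRET -> resume IRQ0 at PC=1 (depth now 1)
Event 19 (EXEC): [IRQ0] PC=1: DEC 1 -> ACC=-10
Event 20 (EXEC): [IRQ0] PC=2: IRET -> resume MAIN at PC=4 (depth now 0)
Event 21 (INT 0): INT 0 arrives: push (MAIN, PC=4), enter IRQ0 at PC=0 (depth now 1)
Event 22 (EXEC): [IRQ0] PC=0: DEC 2 -> ACC=-12
Event 23 (EXEC): [IRQ0] PC=1: DEC 1 -> ACC=-13
Event 24 (EXEC): [IRQ0] PC=2: IRET -> resume MAIN at PC=4 (depth now 0)
Event 25 (EXEC): [MAIN] PC=4: NOP
Event 26 (EXEC): [MAIN] PC=5: HALT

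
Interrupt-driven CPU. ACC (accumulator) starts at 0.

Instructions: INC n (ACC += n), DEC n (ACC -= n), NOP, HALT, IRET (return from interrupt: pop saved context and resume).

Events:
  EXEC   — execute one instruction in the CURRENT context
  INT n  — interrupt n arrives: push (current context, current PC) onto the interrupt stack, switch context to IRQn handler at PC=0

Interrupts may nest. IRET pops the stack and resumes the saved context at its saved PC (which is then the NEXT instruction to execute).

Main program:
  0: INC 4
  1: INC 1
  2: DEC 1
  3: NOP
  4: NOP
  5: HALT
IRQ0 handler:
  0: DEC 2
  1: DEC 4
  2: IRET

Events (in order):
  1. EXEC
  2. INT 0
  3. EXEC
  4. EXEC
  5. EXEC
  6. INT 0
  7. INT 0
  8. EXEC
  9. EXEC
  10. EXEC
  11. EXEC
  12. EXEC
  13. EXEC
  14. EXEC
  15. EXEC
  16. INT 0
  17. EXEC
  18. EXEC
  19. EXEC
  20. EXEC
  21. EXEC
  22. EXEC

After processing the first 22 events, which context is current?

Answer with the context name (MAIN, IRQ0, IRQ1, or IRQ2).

Answer: MAIN

Derivation:
Event 1 (EXEC): [MAIN] PC=0: INC 4 -> ACC=4
Event 2 (INT 0): INT 0 arrives: push (MAIN, PC=1), enter IRQ0 at PC=0 (depth now 1)
Event 3 (EXEC): [IRQ0] PC=0: DEC 2 -> ACC=2
Event 4 (EXEC): [IRQ0] PC=1: DEC 4 -> ACC=-2
Event 5 (EXEC): [IRQ0] PC=2: IRET -> resume MAIN at PC=1 (depth now 0)
Event 6 (INT 0): INT 0 arrives: push (MAIN, PC=1), enter IRQ0 at PC=0 (depth now 1)
Event 7 (INT 0): INT 0 arrives: push (IRQ0, PC=0), enter IRQ0 at PC=0 (depth now 2)
Event 8 (EXEC): [IRQ0] PC=0: DEC 2 -> ACC=-4
Event 9 (EXEC): [IRQ0] PC=1: DEC 4 -> ACC=-8
Event 10 (EXEC): [IRQ0] PC=2: IRET -> resume IRQ0 at PC=0 (depth now 1)
Event 11 (EXEC): [IRQ0] PC=0: DEC 2 -> ACC=-10
Event 12 (EXEC): [IRQ0] PC=1: DEC 4 -> ACC=-14
Event 13 (EXEC): [IRQ0] PC=2: IRET -> resume MAIN at PC=1 (depth now 0)
Event 14 (EXEC): [MAIN] PC=1: INC 1 -> ACC=-13
Event 15 (EXEC): [MAIN] PC=2: DEC 1 -> ACC=-14
Event 16 (INT 0): INT 0 arrives: push (MAIN, PC=3), enter IRQ0 at PC=0 (depth now 1)
Event 17 (EXEC): [IRQ0] PC=0: DEC 2 -> ACC=-16
Event 18 (EXEC): [IRQ0] PC=1: DEC 4 -> ACC=-20
Event 19 (EXEC): [IRQ0] PC=2: IRET -> resume MAIN at PC=3 (depth now 0)
Event 20 (EXEC): [MAIN] PC=3: NOP
Event 21 (EXEC): [MAIN] PC=4: NOP
Event 22 (EXEC): [MAIN] PC=5: HALT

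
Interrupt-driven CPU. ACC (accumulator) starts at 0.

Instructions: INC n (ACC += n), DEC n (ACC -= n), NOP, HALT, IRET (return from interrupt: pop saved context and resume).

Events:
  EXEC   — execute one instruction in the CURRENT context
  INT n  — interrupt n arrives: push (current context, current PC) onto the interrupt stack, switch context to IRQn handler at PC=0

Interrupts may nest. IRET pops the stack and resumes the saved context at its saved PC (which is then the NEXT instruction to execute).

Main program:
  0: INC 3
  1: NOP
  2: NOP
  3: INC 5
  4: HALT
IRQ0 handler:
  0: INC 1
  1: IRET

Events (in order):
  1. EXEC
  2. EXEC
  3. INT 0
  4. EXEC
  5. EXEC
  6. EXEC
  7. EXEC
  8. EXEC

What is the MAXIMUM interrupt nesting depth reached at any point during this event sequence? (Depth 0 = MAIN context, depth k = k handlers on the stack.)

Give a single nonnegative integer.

Event 1 (EXEC): [MAIN] PC=0: INC 3 -> ACC=3 [depth=0]
Event 2 (EXEC): [MAIN] PC=1: NOP [depth=0]
Event 3 (INT 0): INT 0 arrives: push (MAIN, PC=2), enter IRQ0 at PC=0 (depth now 1) [depth=1]
Event 4 (EXEC): [IRQ0] PC=0: INC 1 -> ACC=4 [depth=1]
Event 5 (EXEC): [IRQ0] PC=1: IRET -> resume MAIN at PC=2 (depth now 0) [depth=0]
Event 6 (EXEC): [MAIN] PC=2: NOP [depth=0]
Event 7 (EXEC): [MAIN] PC=3: INC 5 -> ACC=9 [depth=0]
Event 8 (EXEC): [MAIN] PC=4: HALT [depth=0]
Max depth observed: 1

Answer: 1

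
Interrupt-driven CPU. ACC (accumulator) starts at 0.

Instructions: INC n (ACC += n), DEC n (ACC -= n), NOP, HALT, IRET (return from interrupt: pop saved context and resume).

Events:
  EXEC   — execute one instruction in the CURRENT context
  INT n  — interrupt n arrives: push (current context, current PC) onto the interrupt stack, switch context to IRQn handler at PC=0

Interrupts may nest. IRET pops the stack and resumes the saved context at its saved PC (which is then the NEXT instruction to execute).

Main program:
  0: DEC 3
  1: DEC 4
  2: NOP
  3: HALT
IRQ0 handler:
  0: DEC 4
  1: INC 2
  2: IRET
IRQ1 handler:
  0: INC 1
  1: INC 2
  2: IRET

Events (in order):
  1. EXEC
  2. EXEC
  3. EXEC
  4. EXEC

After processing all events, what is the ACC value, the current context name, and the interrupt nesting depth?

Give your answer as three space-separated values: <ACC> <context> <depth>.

Event 1 (EXEC): [MAIN] PC=0: DEC 3 -> ACC=-3
Event 2 (EXEC): [MAIN] PC=1: DEC 4 -> ACC=-7
Event 3 (EXEC): [MAIN] PC=2: NOP
Event 4 (EXEC): [MAIN] PC=3: HALT

Answer: -7 MAIN 0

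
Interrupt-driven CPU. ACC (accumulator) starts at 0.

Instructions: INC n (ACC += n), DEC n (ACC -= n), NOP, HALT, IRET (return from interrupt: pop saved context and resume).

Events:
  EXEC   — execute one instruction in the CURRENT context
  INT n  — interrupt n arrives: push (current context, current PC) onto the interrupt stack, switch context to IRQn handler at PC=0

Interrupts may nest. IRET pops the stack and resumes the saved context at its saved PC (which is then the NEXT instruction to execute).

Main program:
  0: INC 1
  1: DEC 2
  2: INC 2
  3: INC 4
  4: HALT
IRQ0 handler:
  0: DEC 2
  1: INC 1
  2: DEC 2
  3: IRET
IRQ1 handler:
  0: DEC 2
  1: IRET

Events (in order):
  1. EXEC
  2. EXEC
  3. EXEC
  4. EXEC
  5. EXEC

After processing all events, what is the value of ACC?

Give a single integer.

Event 1 (EXEC): [MAIN] PC=0: INC 1 -> ACC=1
Event 2 (EXEC): [MAIN] PC=1: DEC 2 -> ACC=-1
Event 3 (EXEC): [MAIN] PC=2: INC 2 -> ACC=1
Event 4 (EXEC): [MAIN] PC=3: INC 4 -> ACC=5
Event 5 (EXEC): [MAIN] PC=4: HALT

Answer: 5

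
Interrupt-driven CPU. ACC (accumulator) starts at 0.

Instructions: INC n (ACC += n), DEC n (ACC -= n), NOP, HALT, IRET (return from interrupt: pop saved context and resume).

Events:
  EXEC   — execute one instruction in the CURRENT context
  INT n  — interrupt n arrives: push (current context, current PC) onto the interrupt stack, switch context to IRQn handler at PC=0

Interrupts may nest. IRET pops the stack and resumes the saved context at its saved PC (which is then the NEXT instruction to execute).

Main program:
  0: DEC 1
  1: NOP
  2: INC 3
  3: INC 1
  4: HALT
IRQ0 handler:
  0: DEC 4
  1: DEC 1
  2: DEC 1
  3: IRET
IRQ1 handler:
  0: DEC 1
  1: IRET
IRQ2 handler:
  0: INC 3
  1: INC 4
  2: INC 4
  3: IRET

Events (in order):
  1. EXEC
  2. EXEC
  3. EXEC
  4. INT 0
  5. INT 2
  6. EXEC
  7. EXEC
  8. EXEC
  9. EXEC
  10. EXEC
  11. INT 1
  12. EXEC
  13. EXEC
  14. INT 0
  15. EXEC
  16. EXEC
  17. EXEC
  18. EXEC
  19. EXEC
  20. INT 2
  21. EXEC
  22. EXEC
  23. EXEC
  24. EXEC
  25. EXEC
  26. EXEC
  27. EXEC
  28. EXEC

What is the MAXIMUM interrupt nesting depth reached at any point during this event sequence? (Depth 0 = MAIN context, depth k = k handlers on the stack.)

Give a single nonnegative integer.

Answer: 2

Derivation:
Event 1 (EXEC): [MAIN] PC=0: DEC 1 -> ACC=-1 [depth=0]
Event 2 (EXEC): [MAIN] PC=1: NOP [depth=0]
Event 3 (EXEC): [MAIN] PC=2: INC 3 -> ACC=2 [depth=0]
Event 4 (INT 0): INT 0 arrives: push (MAIN, PC=3), enter IRQ0 at PC=0 (depth now 1) [depth=1]
Event 5 (INT 2): INT 2 arrives: push (IRQ0, PC=0), enter IRQ2 at PC=0 (depth now 2) [depth=2]
Event 6 (EXEC): [IRQ2] PC=0: INC 3 -> ACC=5 [depth=2]
Event 7 (EXEC): [IRQ2] PC=1: INC 4 -> ACC=9 [depth=2]
Event 8 (EXEC): [IRQ2] PC=2: INC 4 -> ACC=13 [depth=2]
Event 9 (EXEC): [IRQ2] PC=3: IRET -> resume IRQ0 at PC=0 (depth now 1) [depth=1]
Event 10 (EXEC): [IRQ0] PC=0: DEC 4 -> ACC=9 [depth=1]
Event 11 (INT 1): INT 1 arrives: push (IRQ0, PC=1), enter IRQ1 at PC=0 (depth now 2) [depth=2]
Event 12 (EXEC): [IRQ1] PC=0: DEC 1 -> ACC=8 [depth=2]
Event 13 (EXEC): [IRQ1] PC=1: IRET -> resume IRQ0 at PC=1 (depth now 1) [depth=1]
Event 14 (INT 0): INT 0 arrives: push (IRQ0, PC=1), enter IRQ0 at PC=0 (depth now 2) [depth=2]
Event 15 (EXEC): [IRQ0] PC=0: DEC 4 -> ACC=4 [depth=2]
Event 16 (EXEC): [IRQ0] PC=1: DEC 1 -> ACC=3 [depth=2]
Event 17 (EXEC): [IRQ0] PC=2: DEC 1 -> ACC=2 [depth=2]
Event 18 (EXEC): [IRQ0] PC=3: IRET -> resume IRQ0 at PC=1 (depth now 1) [depth=1]
Event 19 (EXEC): [IRQ0] PC=1: DEC 1 -> ACC=1 [depth=1]
Event 20 (INT 2): INT 2 arrives: push (IRQ0, PC=2), enter IRQ2 at PC=0 (depth now 2) [depth=2]
Event 21 (EXEC): [IRQ2] PC=0: INC 3 -> ACC=4 [depth=2]
Event 22 (EXEC): [IRQ2] PC=1: INC 4 -> ACC=8 [depth=2]
Event 23 (EXEC): [IRQ2] PC=2: INC 4 -> ACC=12 [depth=2]
Event 24 (EXEC): [IRQ2] PC=3: IRET -> resume IRQ0 at PC=2 (depth now 1) [depth=1]
Event 25 (EXEC): [IRQ0] PC=2: DEC 1 -> ACC=11 [depth=1]
Event 26 (EXEC): [IRQ0] PC=3: IRET -> resume MAIN at PC=3 (depth now 0) [depth=0]
Event 27 (EXEC): [MAIN] PC=3: INC 1 -> ACC=12 [depth=0]
Event 28 (EXEC): [MAIN] PC=4: HALT [depth=0]
Max depth observed: 2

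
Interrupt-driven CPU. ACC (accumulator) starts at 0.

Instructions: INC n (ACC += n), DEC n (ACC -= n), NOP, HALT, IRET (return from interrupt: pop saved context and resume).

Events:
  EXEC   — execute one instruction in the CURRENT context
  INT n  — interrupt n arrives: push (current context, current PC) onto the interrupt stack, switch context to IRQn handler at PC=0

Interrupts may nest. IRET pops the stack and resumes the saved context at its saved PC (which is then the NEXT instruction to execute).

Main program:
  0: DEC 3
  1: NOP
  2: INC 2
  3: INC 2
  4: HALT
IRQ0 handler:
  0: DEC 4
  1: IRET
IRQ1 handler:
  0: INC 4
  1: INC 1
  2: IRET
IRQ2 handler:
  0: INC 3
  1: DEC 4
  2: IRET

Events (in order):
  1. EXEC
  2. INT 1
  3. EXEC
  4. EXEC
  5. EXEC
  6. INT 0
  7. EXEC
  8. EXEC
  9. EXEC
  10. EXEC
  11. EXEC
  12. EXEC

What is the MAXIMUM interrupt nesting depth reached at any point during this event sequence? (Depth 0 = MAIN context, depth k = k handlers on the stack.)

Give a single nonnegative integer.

Answer: 1

Derivation:
Event 1 (EXEC): [MAIN] PC=0: DEC 3 -> ACC=-3 [depth=0]
Event 2 (INT 1): INT 1 arrives: push (MAIN, PC=1), enter IRQ1 at PC=0 (depth now 1) [depth=1]
Event 3 (EXEC): [IRQ1] PC=0: INC 4 -> ACC=1 [depth=1]
Event 4 (EXEC): [IRQ1] PC=1: INC 1 -> ACC=2 [depth=1]
Event 5 (EXEC): [IRQ1] PC=2: IRET -> resume MAIN at PC=1 (depth now 0) [depth=0]
Event 6 (INT 0): INT 0 arrives: push (MAIN, PC=1), enter IRQ0 at PC=0 (depth now 1) [depth=1]
Event 7 (EXEC): [IRQ0] PC=0: DEC 4 -> ACC=-2 [depth=1]
Event 8 (EXEC): [IRQ0] PC=1: IRET -> resume MAIN at PC=1 (depth now 0) [depth=0]
Event 9 (EXEC): [MAIN] PC=1: NOP [depth=0]
Event 10 (EXEC): [MAIN] PC=2: INC 2 -> ACC=0 [depth=0]
Event 11 (EXEC): [MAIN] PC=3: INC 2 -> ACC=2 [depth=0]
Event 12 (EXEC): [MAIN] PC=4: HALT [depth=0]
Max depth observed: 1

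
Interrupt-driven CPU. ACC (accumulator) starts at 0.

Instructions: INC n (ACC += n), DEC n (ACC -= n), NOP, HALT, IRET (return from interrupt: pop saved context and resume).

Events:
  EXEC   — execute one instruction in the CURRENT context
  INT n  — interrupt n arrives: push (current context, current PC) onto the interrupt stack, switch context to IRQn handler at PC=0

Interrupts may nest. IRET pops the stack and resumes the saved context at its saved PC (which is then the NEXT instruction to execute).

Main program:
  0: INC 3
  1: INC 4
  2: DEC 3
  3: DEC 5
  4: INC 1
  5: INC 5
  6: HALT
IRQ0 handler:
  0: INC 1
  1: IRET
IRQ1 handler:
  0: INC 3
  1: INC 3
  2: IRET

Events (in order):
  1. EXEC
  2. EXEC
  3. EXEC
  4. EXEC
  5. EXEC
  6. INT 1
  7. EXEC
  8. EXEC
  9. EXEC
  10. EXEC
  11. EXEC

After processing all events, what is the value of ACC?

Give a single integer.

Answer: 11

Derivation:
Event 1 (EXEC): [MAIN] PC=0: INC 3 -> ACC=3
Event 2 (EXEC): [MAIN] PC=1: INC 4 -> ACC=7
Event 3 (EXEC): [MAIN] PC=2: DEC 3 -> ACC=4
Event 4 (EXEC): [MAIN] PC=3: DEC 5 -> ACC=-1
Event 5 (EXEC): [MAIN] PC=4: INC 1 -> ACC=0
Event 6 (INT 1): INT 1 arrives: push (MAIN, PC=5), enter IRQ1 at PC=0 (depth now 1)
Event 7 (EXEC): [IRQ1] PC=0: INC 3 -> ACC=3
Event 8 (EXEC): [IRQ1] PC=1: INC 3 -> ACC=6
Event 9 (EXEC): [IRQ1] PC=2: IRET -> resume MAIN at PC=5 (depth now 0)
Event 10 (EXEC): [MAIN] PC=5: INC 5 -> ACC=11
Event 11 (EXEC): [MAIN] PC=6: HALT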